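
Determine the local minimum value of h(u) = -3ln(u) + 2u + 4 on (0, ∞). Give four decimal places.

h'(u) = -3/u + 2 = 0 gives u = 3/2.
h''(u) = 3/u², which is positive for u > 0, so this is a local minimum.
h(3/2) = -3·ln(3/2) + 3 + 4 ≈ 5.7836.

5.7836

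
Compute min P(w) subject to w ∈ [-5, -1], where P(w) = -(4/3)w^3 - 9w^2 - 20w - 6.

19/3

P'(w) = -4w^2 - 18w - 20, which vanishes at w = -5/2 and w = -2.
Compare values at every candidate in [-5, -1]: P(-5) = 107/3; P(-5/2) = 103/12; P(-2) = 26/3; P(-1) = 19/3.
So the minimum is P(-1) = 19/3.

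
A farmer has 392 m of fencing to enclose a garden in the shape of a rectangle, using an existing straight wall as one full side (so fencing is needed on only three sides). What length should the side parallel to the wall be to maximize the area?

Let the sides perpendicular to the wall have length x and the parallel side y, so 2x + y = 392 and the area is A = xy = x(392 − 2x).
A'(x) = 392 − 4x = 0 gives x = 98, and A''(x) = −4 < 0 confirms a maximum.
Then y = 392 − 2·98 = 196 and A = 19208.

196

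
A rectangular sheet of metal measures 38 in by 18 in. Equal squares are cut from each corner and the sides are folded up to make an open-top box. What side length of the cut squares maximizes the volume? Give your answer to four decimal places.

3.8460

With cut size x, the volume is V(x) = x(38 − 2x)(18 − 2x) for 0 < x < 9.
V'(x) = 12x^2 − 224x + 684. Setting V'(x) = 0 gives x ≈ 3.8460 (the root in (0, 9)).
V''(x) = 24x − 224 is negative there, so this is the maximum; V ≈ 1201.5476.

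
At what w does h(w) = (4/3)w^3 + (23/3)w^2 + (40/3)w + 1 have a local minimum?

-4/3

h'(w) = 4w^2 + (46/3)w + 40/3 = 0 at w = -5/2, -4/3.
Second-derivative test with h''(w) = 8w + 46/3: h''(-5/2) = -14/3 < 0 ⇒ local maximum; h''(-4/3) = 14/3 > 0 ⇒ local minimum.
So the local minimum value is h(-4/3) = -511/81.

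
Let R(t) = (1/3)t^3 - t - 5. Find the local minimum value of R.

Critical points: R'(t) = t^2 - 1 vanishes at t = -1, 1.
Second-derivative test with R''(t) = 2t: R''(-1) = -2 < 0 ⇒ local maximum; R''(1) = 2 > 0 ⇒ local minimum.
Thus R has its local minimum at t = 1, with value -17/3.

-17/3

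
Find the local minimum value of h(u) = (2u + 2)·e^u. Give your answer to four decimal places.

-0.2707

By the product rule, h'(u) = (2u + 4)·e^u. Since e^u > 0, the only critical point is u = -2.
h''(-2) has the same sign as 2 > 0, so this is a local minimum.
h(-2) = (-2)·e^(-2) ≈ -0.2707.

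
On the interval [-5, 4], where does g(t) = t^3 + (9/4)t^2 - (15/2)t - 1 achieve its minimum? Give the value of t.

-5

The derivative is 3t^2 + (9/2)t - 15/2, which vanishes at t = -5/2 and t = 1.
Compare values at every candidate in [-5, 4]: g(-5) = -129/4; g(-5/2) = 259/16; g(1) = -21/4; g(4) = 69.
The minimum over the interval is -129/4, attained at t = -5.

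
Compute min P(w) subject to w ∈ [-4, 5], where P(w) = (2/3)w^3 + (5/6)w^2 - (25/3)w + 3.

P'(w) = 2w^2 + (5/3)w - 25/3, which vanishes at w = -5/2 and w = 5/3.
Candidates: P(-4) = 7, P(-5/2) = 149/8, P(5/3) = -889/162, P(5) = 131/2.
So the minimum is P(5/3) = -889/162.

-889/162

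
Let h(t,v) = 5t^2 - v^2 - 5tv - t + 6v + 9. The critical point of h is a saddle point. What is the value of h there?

∂h/∂t = 10t - 5v - 1 = 0 and ∂h/∂v = -5t - 2v + 6 = 0, so (t, v) = (32/45, 11/9).
The Hessian has h_{tt} = 10, h_{vv} = -2, h_{tv} = -5, giving D = -45 < 0, so the point is a saddle point.
h(32/45, 11/9) = 554/45.

554/45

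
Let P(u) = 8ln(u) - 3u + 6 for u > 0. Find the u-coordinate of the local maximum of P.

P'(u) = 8/u − 3 = 0 gives u = 8/3.
P''(u) = -8/u², which is negative for u > 0, so this is a local maximum.
P(8/3) = 8·ln(8/3) - 8 + 6 ≈ 5.8466.

8/3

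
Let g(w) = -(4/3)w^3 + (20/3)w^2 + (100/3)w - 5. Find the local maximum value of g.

g'(w) = -4w^2 + (40/3)w + 100/3 = 0 at w = -5/3, 5.
Second-derivative test with g''(w) = -8w + 40/3: g''(-5/3) = 80/3 > 0 ⇒ local minimum; g''(5) = -80/3 < 0 ⇒ local maximum.
The local maximum is g(5) = 485/3.

485/3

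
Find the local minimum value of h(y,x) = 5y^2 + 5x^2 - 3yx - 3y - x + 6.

∂h/∂y = 10y - 3x - 3 = 0 and ∂h/∂x = -3y + 10x - 1 = 0, so (y, x) = (33/91, 19/91).
The Hessian has h_{yy} = 10, h_{xx} = 10, h_{yx} = -3, giving D = 91 > 0 with h_{yy} > 0, so the point is a local minimum.
h(33/91, 19/91) = 487/91.

487/91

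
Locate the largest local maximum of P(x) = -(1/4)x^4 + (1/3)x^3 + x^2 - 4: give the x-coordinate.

2

P'(x) = -x^3 + x^2 + 2x. Setting P'(x) = 0 gives x ∈ {-1, 0, 2}.
P''(x) = -3x^2 + 2x + 2. P''(-1) = -3 < 0 ⇒ local maximum; P''(0) = 2 > 0 ⇒ local minimum; P''(2) = -6 < 0 ⇒ local maximum.
Thus P has its largest local maximum at x = 2, with value -4/3.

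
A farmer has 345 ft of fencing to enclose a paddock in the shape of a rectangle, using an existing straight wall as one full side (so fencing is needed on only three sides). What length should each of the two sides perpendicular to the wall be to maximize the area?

345/4

Let the sides perpendicular to the wall have length x and the parallel side y, so 2x + y = 345 and the area is A = xy = x(345 − 2x).
A'(x) = 345 − 4x = 0 gives x = 345/4, and A''(x) = −4 < 0 confirms a maximum.
Then y = 345 − 2·345/4 = 345/2 and A = 119025/8.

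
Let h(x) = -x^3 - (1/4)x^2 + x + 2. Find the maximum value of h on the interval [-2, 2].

The derivative is -3x^2 - (1/2)x + 1, which vanishes at x = -2/3 and x = 1/2.
Candidates: h(-2) = 7,  h(-2/3) = 41/27,  h(1/2) = 37/16,  h(2) = -5.
Hence the absolute maximum is 7 at x = -2.

7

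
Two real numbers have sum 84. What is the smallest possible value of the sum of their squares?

3528

With a + b = 84, a^2 + b^2 = a^2 + (84 − a)^2.
The derivative 2a − 2(84 − a) = 4a − 168 vanishes at a = 42; second derivative 4 > 0, a minimum.
The minimum is 2·(42)^2 = 3528.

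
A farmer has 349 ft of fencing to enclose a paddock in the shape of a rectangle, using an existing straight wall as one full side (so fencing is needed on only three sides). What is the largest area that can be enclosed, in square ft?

121801/8

Let the sides perpendicular to the wall have length x and the parallel side y, so 2x + y = 349 and the area is A = xy = x(349 − 2x).
A'(x) = 349 − 4x = 0 gives x = 349/4, and A''(x) = −4 < 0 confirms a maximum.
Then y = 349 − 2·349/4 = 349/2 and A = 121801/8.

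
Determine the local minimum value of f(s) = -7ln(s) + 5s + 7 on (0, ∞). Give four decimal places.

11.6447

f'(s) = -7/s + 5 = 0 gives s = 7/5.
f''(s) = 7/s², which is positive for s > 0, so this is a local minimum.
f(7/5) = -7·ln(7/5) + 7 + 7 ≈ 11.6447.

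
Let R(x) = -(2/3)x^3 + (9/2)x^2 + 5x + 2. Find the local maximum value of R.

Critical points: R'(x) = -2x^2 + 9x + 5 vanishes at x = -1/2, 5.
Second-derivative test with R''(x) = -4x + 9: R''(-1/2) = 11 > 0 ⇒ local minimum; R''(5) = -11 < 0 ⇒ local maximum.
So the local maximum value is R(5) = 337/6.

337/6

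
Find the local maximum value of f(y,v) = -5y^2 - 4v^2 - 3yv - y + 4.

∂f/∂y = -10y - 3v - 1 = 0 and ∂f/∂v = -3y - 8v = 0, so (y, v) = (-8/71, 3/71).
The Hessian has f_{yy} = -10, f_{vv} = -8, f_{yv} = -3, giving D = 71 > 0 with f_{yy} < 0, so the point is a local maximum.
f(-8/71, 3/71) = 288/71.

288/71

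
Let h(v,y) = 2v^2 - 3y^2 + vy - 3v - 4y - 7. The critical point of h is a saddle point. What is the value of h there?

∂h/∂v = 4v + y - 3 = 0 and ∂h/∂y = v - 6y - 4 = 0, so (v, y) = (22/25, -13/25).
The Hessian has h_{vv} = 4, h_{yy} = -6, h_{vy} = 1, giving D = -25 < 0, so the point is a saddle point.
h(22/25, -13/25) = -182/25.

-182/25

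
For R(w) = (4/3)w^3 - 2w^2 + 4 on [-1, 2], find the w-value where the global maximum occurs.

The derivative is 4w^2 - 4w, which vanishes at w = 0 and w = 1.
Evaluating at the critical points and endpoints: R(-1) = 2/3,  R(0) = 4,  R(1) = 10/3,  R(2) = 20/3.
The maximum over the interval is 20/3, attained at w = 2.

2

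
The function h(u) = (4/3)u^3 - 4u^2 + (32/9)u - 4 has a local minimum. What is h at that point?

h'(u) = 4u^2 - 8u + 32/9. Setting h'(u) = 0 gives u ∈ {2/3, 4/3}.
Second-derivative test with h''(u) = 8u - 8: h''(2/3) = -8/3 < 0 ⇒ local maximum; h''(4/3) = 8/3 > 0 ⇒ local minimum.
The local minimum is h(4/3) = -260/81.

-260/81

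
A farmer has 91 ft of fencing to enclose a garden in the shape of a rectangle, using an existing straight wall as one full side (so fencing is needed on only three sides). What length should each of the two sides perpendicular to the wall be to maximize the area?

Let the sides perpendicular to the wall have length x and the parallel side y, so 2x + y = 91 and the area is A = xy = x(91 − 2x).
A'(x) = 91 − 4x = 0 gives x = 91/4, and A''(x) = −4 < 0 confirms a maximum.
Then y = 91 − 2·91/4 = 91/2 and A = 8281/8.

91/4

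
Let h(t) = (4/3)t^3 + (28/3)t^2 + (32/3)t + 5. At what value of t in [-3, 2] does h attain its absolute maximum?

2

Differentiating, h'(t) = 4t^2 + (56/3)t + 32/3; whose only zero in [-3, 2] is t = -2/3.
Candidates: h(-3) = 21,  h(-2/3) = 133/81,  h(2) = 223/3.
So the maximum is h(2) = 223/3.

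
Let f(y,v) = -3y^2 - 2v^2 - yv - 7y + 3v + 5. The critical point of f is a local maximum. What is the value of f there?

261/23

∂f/∂y = -6y - v - 7 = 0 and ∂f/∂v = -y - 4v + 3 = 0, so (y, v) = (-31/23, 25/23).
The Hessian has f_{yy} = -6, f_{vv} = -4, f_{yv} = -1, giving D = 23 > 0 with f_{yy} < 0, so the point is a local maximum.
f(-31/23, 25/23) = 261/23.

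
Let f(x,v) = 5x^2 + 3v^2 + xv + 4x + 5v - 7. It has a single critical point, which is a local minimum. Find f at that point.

-566/59

∂f/∂x = 10x + v + 4 = 0 and ∂f/∂v = x + 6v + 5 = 0, so (x, v) = (-19/59, -46/59).
The Hessian has f_{xx} = 10, f_{vv} = 6, f_{xv} = 1, giving D = 59 > 0 with f_{xx} > 0, so the point is a local minimum.
f(-19/59, -46/59) = -566/59.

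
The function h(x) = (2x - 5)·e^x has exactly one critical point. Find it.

By the product rule, h'(x) = (2x - 3)·e^x. Since e^x > 0, the only critical point is x = 3/2.
h''(3/2) has the same sign as 2 > 0, so this is a local minimum.
h(3/2) = (-2)·e^(3/2) ≈ -8.9634.

3/2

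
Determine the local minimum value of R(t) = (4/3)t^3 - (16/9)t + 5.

341/81

R'(t) = 4t^2 - 16/9. Setting R'(t) = 0 gives t ∈ {-2/3, 2/3}.
Since R''(t) = 8t, we get R''(-2/3) = -16/3 < 0 ⇒ local maximum; R''(2/3) = 16/3 > 0 ⇒ local minimum.
The local minimum is R(2/3) = 341/81.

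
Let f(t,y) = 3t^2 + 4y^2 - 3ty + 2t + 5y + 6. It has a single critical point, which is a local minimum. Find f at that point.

∂f/∂t = 6t - 3y + 2 = 0 and ∂f/∂y = -3t + 8y + 5 = 0, so (t, y) = (-31/39, -12/13).
The Hessian has f_{tt} = 6, f_{yy} = 8, f_{ty} = -3, giving D = 39 > 0 with f_{tt} > 0, so the point is a local minimum.
f(-31/39, -12/13) = 113/39.

113/39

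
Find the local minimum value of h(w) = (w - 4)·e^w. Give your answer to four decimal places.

-20.0855

By the product rule, h'(w) = (w - 3)·e^w. Since e^w > 0, the only critical point is w = 3.
h''(3) has the same sign as 1 > 0, so this is a local minimum.
h(3) = (-1)·e^(3) ≈ -20.0855.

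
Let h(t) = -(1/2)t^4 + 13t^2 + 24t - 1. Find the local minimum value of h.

-25/2

h'(t) = -2t^3 + 26t + 24. Setting h'(t) = 0 gives t ∈ {-3, -1, 4}.
Since h''(t) = -6t^2 + 26, we get h''(-3) = -28 < 0 ⇒ local maximum; h''(-1) = 20 > 0 ⇒ local minimum; h''(4) = -70 < 0 ⇒ local maximum.
So the local minimum value is h(-1) = -25/2.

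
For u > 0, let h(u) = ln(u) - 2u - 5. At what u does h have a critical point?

h'(u) = 1/u − 2 = 0 gives u = 1/2.
h''(u) = -1/u², which is negative for u > 0, so this is a local maximum.
h(1/2) = 1·ln(1/2) - 1 - 5 ≈ -6.6931.

1/2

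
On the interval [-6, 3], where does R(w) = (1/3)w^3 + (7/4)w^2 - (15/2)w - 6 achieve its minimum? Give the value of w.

R'(w) = w^2 + (7/2)w - 15/2, which vanishes at w = -5 and w = 3/2.
Evaluating at the critical points and endpoints: R(-6) = 30, R(-5) = 403/12, R(3/2) = -195/16, R(3) = -15/4.
The minimum over the interval is -195/16, attained at w = 3/2.

3/2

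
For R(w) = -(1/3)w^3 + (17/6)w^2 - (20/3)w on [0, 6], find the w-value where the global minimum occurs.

6

The derivative is -w^2 + (17/3)w - 20/3, which vanishes at w = 5/3 and w = 4.
Evaluating at the critical points and endpoints: R(0) = 0; R(5/3) = -775/162; R(4) = -8/3; R(6) = -10.
Hence the absolute minimum is -10 at w = 6.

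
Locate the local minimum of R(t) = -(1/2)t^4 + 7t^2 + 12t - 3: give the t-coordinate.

-1

Critical points: R'(t) = -2t^3 + 14t + 12 vanishes at t = -2, -1, 3.
Since R''(t) = -6t^2 + 14, we get R''(-2) = -10 < 0 ⇒ local maximum; R''(-1) = 8 > 0 ⇒ local minimum; R''(3) = -40 < 0 ⇒ local maximum.
The local minimum is R(-1) = -17/2.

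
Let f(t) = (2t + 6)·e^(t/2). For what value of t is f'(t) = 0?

-5

Differentiating with the product rule gives f'(t) = (t + 5)·e^(t/2). Since e^(t/2) > 0, the only critical point is t = -5.
f''(-5) has the same sign as 1 > 0, so this is a local minimum.
f(-5) = (-4)·e^(-5/2) ≈ -0.3283.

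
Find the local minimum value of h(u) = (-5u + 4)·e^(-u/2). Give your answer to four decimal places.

Differentiating with the product rule gives h'(u) = ((5/2)u - 7)·e^(-u/2). Since e^(-u/2) > 0, the only critical point is u = 14/5.
h''(14/5) has the same sign as 5/2 > 0, so this is a local minimum.
h(14/5) = (-10)·e^(-7/5) ≈ -2.4660.

-2.4660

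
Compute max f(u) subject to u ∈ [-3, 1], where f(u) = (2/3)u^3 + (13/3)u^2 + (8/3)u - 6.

7

The derivative is 2u^2 + (26/3)u + 8/3, whose only zero in [-3, 1] is u = -1/3.
Evaluating at the critical points and endpoints: f(-3) = 7, f(-1/3) = -521/81, f(1) = 5/3.
So the maximum is f(-3) = 7.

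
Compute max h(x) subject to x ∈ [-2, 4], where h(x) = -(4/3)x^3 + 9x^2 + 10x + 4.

308/3

The derivative is -4x^2 + 18x + 10, whose only zero in [-2, 4] is x = -1/2.
Candidates: h(-2) = 92/3, h(-1/2) = 17/12, h(4) = 308/3.
Hence the absolute maximum is 308/3 at x = 4.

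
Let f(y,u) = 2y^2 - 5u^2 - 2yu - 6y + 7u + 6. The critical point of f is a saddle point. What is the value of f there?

49/22

∂f/∂y = 4y - 2u - 6 = 0 and ∂f/∂u = -2y - 10u + 7 = 0, so (y, u) = (37/22, 4/11).
The Hessian has f_{yy} = 4, f_{uu} = -10, f_{yu} = -2, giving D = -44 < 0, so the point is a saddle point.
f(37/22, 4/11) = 49/22.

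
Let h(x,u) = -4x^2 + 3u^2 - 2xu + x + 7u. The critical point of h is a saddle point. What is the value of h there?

∂h/∂x = -8x - 2u + 1 = 0 and ∂h/∂u = -2x + 6u + 7 = 0, so (x, u) = (5/13, -27/26).
The Hessian has h_{xx} = -8, h_{uu} = 6, h_{xu} = -2, giving D = -52 < 0, so the point is a saddle point.
h(5/13, -27/26) = -179/52.

-179/52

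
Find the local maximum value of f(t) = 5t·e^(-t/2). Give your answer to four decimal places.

Differentiating with the product rule gives f'(t) = (-(5/2)t + 5)·e^(-t/2). Since e^(-t/2) > 0, the only critical point is t = 2.
f''(2) has the same sign as -5/2 < 0, so this is a local maximum.
f(2) = (10)·e^(-1) ≈ 3.6788.

3.6788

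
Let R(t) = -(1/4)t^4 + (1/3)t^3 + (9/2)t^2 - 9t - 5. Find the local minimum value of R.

-113/12

R'(t) = -t^3 + t^2 + 9t - 9 = 0 at t = -3, 1, 3.
R''(t) = -3t^2 + 2t + 9. R''(-3) = -24 < 0 ⇒ local maximum; R''(1) = 8 > 0 ⇒ local minimum; R''(3) = -12 < 0 ⇒ local maximum.
Thus R has its local minimum at t = 1, with value -113/12.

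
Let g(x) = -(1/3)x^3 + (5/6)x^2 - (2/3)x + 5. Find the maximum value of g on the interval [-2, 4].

Differentiating, g'(x) = -x^2 + (5/3)x - 2/3; which vanishes at x = 2/3 and x = 1.
Evaluating at the critical points and endpoints: g(-2) = 37/3; g(2/3) = 391/81; g(1) = 29/6; g(4) = -17/3.
Hence the absolute maximum is 37/3 at x = -2.

37/3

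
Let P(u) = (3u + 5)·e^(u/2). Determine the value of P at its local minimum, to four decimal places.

-0.9593

By the product rule, P'(u) = ((3/2)u + 11/2)·e^(u/2). Since e^(u/2) > 0, the only critical point is u = -11/3.
P''(-11/3) has the same sign as 3/2 > 0, so this is a local minimum.
P(-11/3) = (-6)·e^(-11/6) ≈ -0.9593.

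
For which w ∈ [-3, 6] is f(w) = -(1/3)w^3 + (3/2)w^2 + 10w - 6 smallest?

Differentiating, f'(w) = -w^2 + 3w + 10; which vanishes at w = -2 and w = 5.
Candidates: f(-3) = -27/2; f(-2) = -52/3; f(5) = 239/6; f(6) = 36.
Hence the absolute minimum is -52/3 at w = -2.

-2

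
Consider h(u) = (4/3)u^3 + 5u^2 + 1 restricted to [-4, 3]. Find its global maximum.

82

h'(u) = 4u^2 + 10u, which vanishes at u = -5/2 and u = 0.
Evaluating at the critical points and endpoints: h(-4) = -13/3, h(-5/2) = 137/12, h(0) = 1, h(3) = 82.
Hence the absolute maximum is 82 at u = 3.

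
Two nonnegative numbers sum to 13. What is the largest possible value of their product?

With x + y = 13, the product is P(x) = x(13 − x).
P'(x) = 13 − 2x = 0 gives x = 13/2; P'' = −2 < 0, so this is the maximum.
P = 13/2·13/2 = 169/4.

169/4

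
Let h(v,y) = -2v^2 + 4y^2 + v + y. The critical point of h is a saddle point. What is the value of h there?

1/16

∂h/∂v = -4v + 1 = 0 and ∂h/∂y = 8y + 1 = 0, so (v, y) = (1/4, -1/8).
The Hessian has h_{vv} = -4, h_{yy} = 8, h_{vy} = 0, giving D = -32 < 0, so the point is a saddle point.
h(1/4, -1/8) = 1/16.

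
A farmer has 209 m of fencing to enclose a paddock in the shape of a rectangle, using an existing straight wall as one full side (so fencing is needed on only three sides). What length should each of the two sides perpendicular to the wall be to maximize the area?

209/4

Let the sides perpendicular to the wall have length x and the parallel side y, so 2x + y = 209 and the area is A = xy = x(209 − 2x).
A'(x) = 209 − 4x = 0 gives x = 209/4, and A''(x) = −4 < 0 confirms a maximum.
Then y = 209 − 2·209/4 = 209/2 and A = 43681/8.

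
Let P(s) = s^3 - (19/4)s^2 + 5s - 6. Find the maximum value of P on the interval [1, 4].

Differentiating, P'(s) = 3s^2 - (19/2)s + 5; whose only zero in [1, 4] is s = 5/2.
Evaluating at the critical points and endpoints: P(1) = -19/4,  P(5/2) = -121/16,  P(4) = 2.
The maximum over the interval is 2, attained at s = 4.

2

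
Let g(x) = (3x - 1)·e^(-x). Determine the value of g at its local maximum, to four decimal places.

By the product rule, g'(x) = (-3x + 4)·e^(-x). Since e^(-x) > 0, the only critical point is x = 4/3.
g''(4/3) has the same sign as -3 < 0, so this is a local maximum.
g(4/3) = (3)·e^(-4/3) ≈ 0.7908.

0.7908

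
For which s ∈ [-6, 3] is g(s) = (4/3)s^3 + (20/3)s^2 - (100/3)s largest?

-5

The derivative is 4s^2 + (40/3)s - 100/3, which vanishes at s = -5 and s = 5/3.
Candidates: g(-6) = 152, g(-5) = 500/3, g(5/3) = -2500/81, g(3) = -4.
The maximum over the interval is 500/3, attained at s = -5.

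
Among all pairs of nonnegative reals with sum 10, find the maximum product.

With x + y = 10, the product is P(x) = x(10 − x).
P'(x) = 10 − 2x = 0 gives x = 5; P'' = −2 < 0, so this is the maximum.
P = 5·5 = 25.

25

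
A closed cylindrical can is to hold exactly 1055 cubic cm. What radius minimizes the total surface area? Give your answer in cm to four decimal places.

5.5168

With radius r and height h, πr²h = 1055 so h = 1055/(πr²), and S(r) = 2πr² + 2πrh = 2πr² + 2·1055/r.
S'(r) = 4πr − 2·1055/r² = 0 ⇒ r³ = 1055/(2π), so r ≈ 5.5168 and h = 2r ≈ 11.0337.
S''(r) = 4π + 4·1055/r³ > 0, so this is the minimum; S ≈ 573.6974.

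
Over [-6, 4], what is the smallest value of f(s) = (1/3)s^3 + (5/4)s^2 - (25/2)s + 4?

-683/48

f'(s) = s^2 + (5/2)s - 25/2, which vanishes at s = -5 and s = 5/2.
Evaluating at the critical points and endpoints: f(-6) = 52,  f(-5) = 673/12,  f(5/2) = -683/48,  f(4) = -14/3.
So the minimum is f(5/2) = -683/48.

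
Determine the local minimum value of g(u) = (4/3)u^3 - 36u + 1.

g'(u) = 4u^2 - 36 = 0 at u = -3, 3.
Since g''(u) = 8u, we get g''(-3) = -24 < 0 ⇒ local maximum; g''(3) = 24 > 0 ⇒ local minimum.
Thus g has its local minimum at u = 3, with value -71.

-71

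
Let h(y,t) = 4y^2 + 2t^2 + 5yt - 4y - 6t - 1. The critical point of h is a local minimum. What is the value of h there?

-9

∂h/∂y = 8y + 5t - 4 = 0 and ∂h/∂t = 5y + 4t - 6 = 0, so (y, t) = (-2, 4).
The Hessian has h_{yy} = 8, h_{tt} = 4, h_{yt} = 5, giving D = 7 > 0 with h_{yy} > 0, so the point is a local minimum.
h(-2, 4) = -9.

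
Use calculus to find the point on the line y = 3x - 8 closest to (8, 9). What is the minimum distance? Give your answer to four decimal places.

2.2136

Minimize D(x)^2 = (x - 8)^2 + (3x - 17)^2.
d/dx[D^2] = 2(x - 8) + 2·3·(3x - 17) = 0 ⇒ x = 59/10.
Then y = 97/10 and the distance is √(49/10) ≈ 2.2136.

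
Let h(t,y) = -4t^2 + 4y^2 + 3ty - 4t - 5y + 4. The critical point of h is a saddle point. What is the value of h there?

∂h/∂t = -8t + 3y - 4 = 0 and ∂h/∂y = 3t + 8y - 5 = 0, so (t, y) = (-17/73, 52/73).
The Hessian has h_{tt} = -8, h_{yy} = 8, h_{ty} = 3, giving D = -73 < 0, so the point is a saddle point.
h(-17/73, 52/73) = 196/73.

196/73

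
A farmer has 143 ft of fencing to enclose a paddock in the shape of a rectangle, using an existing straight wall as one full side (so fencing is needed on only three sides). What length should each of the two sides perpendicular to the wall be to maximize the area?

Let the sides perpendicular to the wall have length x and the parallel side y, so 2x + y = 143 and the area is A = xy = x(143 − 2x).
A'(x) = 143 − 4x = 0 gives x = 143/4, and A''(x) = −4 < 0 confirms a maximum.
Then y = 143 − 2·143/4 = 143/2 and A = 20449/8.

143/4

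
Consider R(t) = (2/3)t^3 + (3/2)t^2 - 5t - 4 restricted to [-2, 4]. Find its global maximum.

128/3

R'(t) = 2t^2 + 3t - 5, whose only zero in [-2, 4] is t = 1.
Candidates: R(-2) = 20/3; R(1) = -41/6; R(4) = 128/3.
Hence the absolute maximum is 128/3 at t = 4.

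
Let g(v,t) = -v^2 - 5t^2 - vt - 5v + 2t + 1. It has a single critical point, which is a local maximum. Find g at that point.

∂g/∂v = -2v - t - 5 = 0 and ∂g/∂t = -v - 10t + 2 = 0, so (v, t) = (-52/19, 9/19).
The Hessian has g_{vv} = -2, g_{tt} = -10, g_{vt} = -1, giving D = 19 > 0 with g_{vv} < 0, so the point is a local maximum.
g(-52/19, 9/19) = 158/19.

158/19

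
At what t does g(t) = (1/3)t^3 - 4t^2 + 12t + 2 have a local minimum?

6

g'(t) = t^2 - 8t + 12 = 0 at t = 2, 6.
Since g''(t) = 2t - 8, we get g''(2) = -4 < 0 ⇒ local maximum; g''(6) = 4 > 0 ⇒ local minimum.
Thus g has its local minimum at t = 6, with value 2.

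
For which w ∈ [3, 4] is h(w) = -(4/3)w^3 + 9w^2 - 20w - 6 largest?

3

Differentiating, h'(w) = -4w^2 + 18w - 20; which has no zeros in [3, 4].
Evaluating at the critical points and endpoints: h(3) = -21; h(4) = -82/3.
So the maximum is h(3) = -21.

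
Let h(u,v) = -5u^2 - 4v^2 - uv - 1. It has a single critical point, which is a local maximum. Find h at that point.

-1

∂h/∂u = -10u - v = 0 and ∂h/∂v = -u - 8v = 0, so (u, v) = (0, 0).
The Hessian has h_{uu} = -10, h_{vv} = -8, h_{uv} = -1, giving D = 79 > 0 with h_{uu} < 0, so the point is a local maximum.
h(0, 0) = -1.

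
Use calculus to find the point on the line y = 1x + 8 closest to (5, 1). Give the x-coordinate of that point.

Minimize D(x)^2 = (x - 5)^2 + (x + 7)^2.
d/dx[D^2] = 2(x - 5) + 2·1·(x + 7) = 0 ⇒ x = -1.
Then y = 7 and the distance is √(72) ≈ 8.4853.

-1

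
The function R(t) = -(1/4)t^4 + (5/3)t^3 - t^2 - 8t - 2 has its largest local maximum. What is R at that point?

37/12

R'(t) = -t^3 + 5t^2 - 2t - 8 = 0 at t = -1, 2, 4.
R''(t) = -3t^2 + 10t - 2. R''(-1) = -15 < 0 ⇒ local maximum; R''(2) = 6 > 0 ⇒ local minimum; R''(4) = -10 < 0 ⇒ local maximum.
The largest local maximum is R(-1) = 37/12.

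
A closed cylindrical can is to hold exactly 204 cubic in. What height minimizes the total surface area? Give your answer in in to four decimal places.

With radius r and height h, πr²h = 204 so h = 204/(πr²), and S(r) = 2πr² + 2πrh = 2πr² + 2·204/r.
S'(r) = 4πr − 2·204/r² = 0 ⇒ r³ = 204/(2π), so r ≈ 3.1902 and h = 2r ≈ 6.3804.
S''(r) = 4π + 4·204/r³ > 0, so this is the minimum; S ≈ 191.8380.

6.3804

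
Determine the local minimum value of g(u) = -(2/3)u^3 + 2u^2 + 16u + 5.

g'(u) = -2u^2 + 4u + 16 = 0 at u = -2, 4.
g''(u) = -4u + 4. g''(-2) = 12 > 0 ⇒ local minimum; g''(4) = -12 < 0 ⇒ local maximum.
Thus g has its local minimum at u = -2, with value -41/3.

-41/3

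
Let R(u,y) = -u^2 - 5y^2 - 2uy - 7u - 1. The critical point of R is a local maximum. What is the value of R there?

∂R/∂u = -2u - 2y - 7 = 0 and ∂R/∂y = -2u - 10y = 0, so (u, y) = (-35/8, 7/8).
The Hessian has R_{uu} = -2, R_{yy} = -10, R_{uy} = -2, giving D = 16 > 0 with R_{uu} < 0, so the point is a local maximum.
R(-35/8, 7/8) = 229/16.

229/16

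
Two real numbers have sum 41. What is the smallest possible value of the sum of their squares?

With a + b = 41, a^2 + b^2 = a^2 + (41 − a)^2.
The derivative 2a − 2(41 − a) = 4a − 82 vanishes at a = 41/2; second derivative 4 > 0, a minimum.
The minimum is 2·(41/2)^2 = 1681/2.

1681/2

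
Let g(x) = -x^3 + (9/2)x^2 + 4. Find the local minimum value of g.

4

Critical points: g'(x) = -3x^2 + 9x vanishes at x = 0, 3.
Since g''(x) = -6x + 9, we get g''(0) = 9 > 0 ⇒ local minimum; g''(3) = -9 < 0 ⇒ local maximum.
Thus g has its local minimum at x = 0, with value 4.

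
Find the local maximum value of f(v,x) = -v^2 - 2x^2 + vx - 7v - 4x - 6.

∂f/∂v = -2v + x - 7 = 0 and ∂f/∂x = v - 4x - 4 = 0, so (v, x) = (-32/7, -15/7).
The Hessian has f_{vv} = -2, f_{xx} = -4, f_{vx} = 1, giving D = 7 > 0 with f_{vv} < 0, so the point is a local maximum.
f(-32/7, -15/7) = 100/7.

100/7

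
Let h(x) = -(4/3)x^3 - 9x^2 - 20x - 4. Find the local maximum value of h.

32/3

Critical points: h'(x) = -4x^2 - 18x - 20 vanishes at x = -5/2, -2.
Since h''(x) = -8x - 18, we get h''(-5/2) = 2 > 0 ⇒ local minimum; h''(-2) = -2 < 0 ⇒ local maximum.
So the local maximum value is h(-2) = 32/3.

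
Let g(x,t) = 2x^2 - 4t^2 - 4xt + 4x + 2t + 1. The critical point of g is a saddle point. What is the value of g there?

1/2

∂g/∂x = 4x - 4t + 4 = 0 and ∂g/∂t = -4x - 8t + 2 = 0, so (x, t) = (-1/2, 1/2).
The Hessian has g_{xx} = 4, g_{tt} = -8, g_{xt} = -4, giving D = -48 < 0, so the point is a saddle point.
g(-1/2, 1/2) = 1/2.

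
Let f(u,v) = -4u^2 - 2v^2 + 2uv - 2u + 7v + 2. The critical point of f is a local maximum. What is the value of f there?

∂f/∂u = -8u + 2v - 2 = 0 and ∂f/∂v = 2u - 4v + 7 = 0, so (u, v) = (3/14, 13/7).
The Hessian has f_{uu} = -8, f_{vv} = -4, f_{uv} = 2, giving D = 28 > 0 with f_{uu} < 0, so the point is a local maximum.
f(3/14, 13/7) = 58/7.

58/7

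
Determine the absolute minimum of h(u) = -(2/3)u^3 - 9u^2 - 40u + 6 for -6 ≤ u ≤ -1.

113/3

Differentiating, h'(u) = -2u^2 - 18u - 40; which vanishes at u = -5 and u = -4.
Candidates: h(-6) = 66; h(-5) = 193/3; h(-4) = 194/3; h(-1) = 113/3.
So the minimum is h(-1) = 113/3.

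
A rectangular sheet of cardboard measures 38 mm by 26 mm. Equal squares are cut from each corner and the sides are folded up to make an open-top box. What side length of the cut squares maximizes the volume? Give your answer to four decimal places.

5.0591

With cut size x, the volume is V(x) = x(38 − 2x)(26 − 2x) for 0 < x < 13.
V'(x) = 12x^2 − 256x + 988. Setting V'(x) = 0 gives x ≈ 5.0591 (the root in (0, 13)).
V''(x) = 24x − 256 is negative there, so this is the maximum; V ≈ 2240.2361.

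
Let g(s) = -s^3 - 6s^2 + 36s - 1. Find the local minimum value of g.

g'(s) = -3s^2 - 12s + 36 = 0 at s = -6, 2.
g''(s) = -6s - 12. g''(-6) = 24 > 0 ⇒ local minimum; g''(2) = -24 < 0 ⇒ local maximum.
The local minimum is g(-6) = -217.

-217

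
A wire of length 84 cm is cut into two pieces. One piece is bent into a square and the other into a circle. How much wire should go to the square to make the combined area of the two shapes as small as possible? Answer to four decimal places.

Let x be the length used for the square. Square side x/4; circle radius (84−x)/(2π).
A(x) = (x/4)² + π·((84−x)/(2π))² = x²/16 + (84−x)²/(4π) for 0 ≤ x ≤ 84. A'(x) = x/8 − (84−x)/(2π) = 0 gives x = 4·84/(π+4) ≈ 47.0483.
A'' = 1/8 + 1/(2π) > 0, so this gives the minimum combined area; x ≈ 47.0483 cm to the square.

47.0483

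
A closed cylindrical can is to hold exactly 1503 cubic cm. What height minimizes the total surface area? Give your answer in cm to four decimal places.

12.4153

With radius r and height h, πr²h = 1503 so h = 1503/(πr²), and S(r) = 2πr² + 2πrh = 2πr² + 2·1503/r.
S'(r) = 4πr − 2·1503/r² = 0 ⇒ r³ = 1503/(2π), so r ≈ 6.2076 and h = 2r ≈ 12.4153.
S''(r) = 4π + 4·1503/r³ > 0, so this is the minimum; S ≈ 726.3633.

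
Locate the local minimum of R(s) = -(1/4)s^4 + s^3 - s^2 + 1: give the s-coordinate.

R'(s) = -s^3 + 3s^2 - 2s. Setting R'(s) = 0 gives s ∈ {0, 1, 2}.
R''(s) = -3s^2 + 6s - 2. R''(0) = -2 < 0 ⇒ local maximum; R''(1) = 1 > 0 ⇒ local minimum; R''(2) = -2 < 0 ⇒ local maximum.
The local minimum is R(1) = 3/4.

1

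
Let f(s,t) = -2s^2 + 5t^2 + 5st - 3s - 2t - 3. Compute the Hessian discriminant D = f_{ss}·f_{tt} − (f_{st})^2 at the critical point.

∂f/∂s = -4s + 5t - 3 = 0 and ∂f/∂t = 5s + 10t - 2 = 0, so (s, t) = (-4/13, 23/65).
The Hessian has f_{ss} = -4, f_{tt} = 10, f_{st} = 5, giving D = -65 < 0, so the point is a saddle point.
D = (-4)·(10) − (5)^2 = -65.

-65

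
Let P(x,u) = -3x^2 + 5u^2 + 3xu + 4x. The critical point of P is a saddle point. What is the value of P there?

∂P/∂x = -6x + 3u + 4 = 0 and ∂P/∂u = 3x + 10u = 0, so (x, u) = (40/69, -4/23).
The Hessian has P_{xx} = -6, P_{uu} = 10, P_{xu} = 3, giving D = -69 < 0, so the point is a saddle point.
P(40/69, -4/23) = 80/69.

80/69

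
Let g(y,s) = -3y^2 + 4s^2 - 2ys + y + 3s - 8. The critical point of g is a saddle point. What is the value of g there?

-433/52

∂g/∂y = -6y - 2s + 1 = 0 and ∂g/∂s = -2y + 8s + 3 = 0, so (y, s) = (7/26, -4/13).
The Hessian has g_{yy} = -6, g_{ss} = 8, g_{ys} = -2, giving D = -52 < 0, so the point is a saddle point.
g(7/26, -4/13) = -433/52.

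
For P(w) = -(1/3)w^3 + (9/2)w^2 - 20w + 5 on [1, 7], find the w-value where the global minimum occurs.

7

Differentiating, P'(w) = -w^2 + 9w - 20; which vanishes at w = 4 and w = 5.
Evaluating at the critical points and endpoints: P(1) = -65/6; P(4) = -73/3; P(5) = -145/6; P(7) = -173/6.
So the minimum is P(7) = -173/6.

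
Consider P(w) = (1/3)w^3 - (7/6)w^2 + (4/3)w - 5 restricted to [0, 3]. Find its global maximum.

-5/2

The derivative is w^2 - (7/3)w + 4/3, which vanishes at w = 1 and w = 4/3.
Candidates: P(0) = -5; P(1) = -9/2; P(4/3) = -365/81; P(3) = -5/2.
The maximum over the interval is -5/2, attained at w = 3.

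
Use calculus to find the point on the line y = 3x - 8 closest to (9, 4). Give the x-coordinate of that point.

9/2

Minimize D(x)^2 = (x - 9)^2 + (3x - 12)^2.
d/dx[D^2] = 2(x - 9) + 2·3·(3x - 12) = 0 ⇒ x = 9/2.
Then y = 11/2 and the distance is √(45/2) ≈ 4.7434.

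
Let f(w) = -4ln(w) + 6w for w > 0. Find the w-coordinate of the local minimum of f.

f'(w) = -4/w + 6 = 0 gives w = 2/3.
f''(w) = 4/w², which is positive for w > 0, so this is a local minimum.
f(2/3) = -4·ln(2/3) + 4 ≈ 5.6219.

2/3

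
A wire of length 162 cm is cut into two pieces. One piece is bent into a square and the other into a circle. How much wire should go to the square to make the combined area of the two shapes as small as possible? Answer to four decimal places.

90.7361

Let x be the length used for the square. Square side x/4; circle radius (162−x)/(2π).
A(x) = (x/4)² + π·((162−x)/(2π))² = x²/16 + (162−x)²/(4π) for 0 ≤ x ≤ 162. A'(x) = x/8 − (162−x)/(2π) = 0 gives x = 4·162/(π+4) ≈ 90.7361.
A'' = 1/8 + 1/(2π) > 0, so this gives the minimum combined area; x ≈ 90.7361 cm to the square.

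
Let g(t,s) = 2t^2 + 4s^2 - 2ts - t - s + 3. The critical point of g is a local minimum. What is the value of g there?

∂g/∂t = 4t - 2s - 1 = 0 and ∂g/∂s = -2t + 8s - 1 = 0, so (t, s) = (5/14, 3/14).
The Hessian has g_{tt} = 4, g_{ss} = 8, g_{ts} = -2, giving D = 28 > 0 with g_{tt} > 0, so the point is a local minimum.
g(5/14, 3/14) = 19/7.

19/7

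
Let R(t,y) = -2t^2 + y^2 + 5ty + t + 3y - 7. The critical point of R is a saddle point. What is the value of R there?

-263/33

∂R/∂t = -4t + 5y + 1 = 0 and ∂R/∂y = 5t + 2y + 3 = 0, so (t, y) = (-13/33, -17/33).
The Hessian has R_{tt} = -4, R_{yy} = 2, R_{ty} = 5, giving D = -33 < 0, so the point is a saddle point.
R(-13/33, -17/33) = -263/33.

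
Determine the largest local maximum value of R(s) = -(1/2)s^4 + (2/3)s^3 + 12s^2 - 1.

Critical points: R'(s) = -2s^3 + 2s^2 + 24s vanishes at s = -3, 0, 4.
Second-derivative test with R''(s) = -6s^2 + 4s + 24: R''(-3) = -42 < 0 ⇒ local maximum; R''(0) = 24 > 0 ⇒ local minimum; R''(4) = -56 < 0 ⇒ local maximum.
So the largest local maximum value is R(4) = 317/3.

317/3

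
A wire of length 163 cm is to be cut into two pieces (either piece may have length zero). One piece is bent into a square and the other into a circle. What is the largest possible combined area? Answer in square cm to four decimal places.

Let x be the length used for the square. Square side x/4; circle radius (163−x)/(2π).
A(x) = (x/4)² + π·((163−x)/(2π))² = x²/16 + (163−x)²/(4π) for 0 ≤ x ≤ 163. A'(x) = x/8 − (163−x)/(2π) = 0 gives x = 4·163/(π+4) ≈ 91.2962.
A'' > 0, so the interior critical point is a minimum; the maximum is at an endpoint. A(0) = 2114.2938 and A(163) = 1660.5625, so the largest area is 2114.2938.

2114.2938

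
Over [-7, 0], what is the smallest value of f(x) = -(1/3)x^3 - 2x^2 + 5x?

-100/3

The derivative is -x^2 - 4x + 5, whose only zero in [-7, 0] is x = -5.
Evaluating at the critical points and endpoints: f(-7) = -56/3,  f(-5) = -100/3,  f(0) = 0.
The minimum over the interval is -100/3, attained at x = -5.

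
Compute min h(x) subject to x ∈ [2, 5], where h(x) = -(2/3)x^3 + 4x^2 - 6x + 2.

-34/3

The derivative is -2x^2 + 8x - 6, whose only zero in [2, 5] is x = 3.
Candidates: h(2) = 2/3,  h(3) = 2,  h(5) = -34/3.
The minimum over the interval is -34/3, attained at x = 5.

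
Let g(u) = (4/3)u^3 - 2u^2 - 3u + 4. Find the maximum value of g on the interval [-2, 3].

13

Differentiating, g'(u) = 4u^2 - 4u - 3; which vanishes at u = -1/2 and u = 3/2.
Evaluating at the critical points and endpoints: g(-2) = -26/3, g(-1/2) = 29/6, g(3/2) = -1/2, g(3) = 13.
The maximum over the interval is 13, attained at u = 3.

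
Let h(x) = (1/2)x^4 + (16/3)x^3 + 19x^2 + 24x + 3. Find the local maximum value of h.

h'(x) = 2x^3 + 16x^2 + 38x + 24. Setting h'(x) = 0 gives x ∈ {-4, -3, -1}.
Second-derivative test with h''(x) = 6x^2 + 32x + 38: h''(-4) = 6 > 0 ⇒ local minimum; h''(-3) = -4 < 0 ⇒ local maximum; h''(-1) = 12 > 0 ⇒ local minimum.
Thus h has its local maximum at x = -3, with value -3/2.

-3/2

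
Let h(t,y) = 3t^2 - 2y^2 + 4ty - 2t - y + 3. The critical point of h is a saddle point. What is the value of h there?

107/40

∂h/∂t = 6t + 4y - 2 = 0 and ∂h/∂y = 4t - 4y - 1 = 0, so (t, y) = (3/10, 1/20).
The Hessian has h_{tt} = 6, h_{yy} = -4, h_{ty} = 4, giving D = -40 < 0, so the point is a saddle point.
h(3/10, 1/20) = 107/40.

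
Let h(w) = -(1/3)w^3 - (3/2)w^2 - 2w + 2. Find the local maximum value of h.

h'(w) = -w^2 - 3w - 2 = 0 at w = -2, -1.
h''(w) = -2w - 3. h''(-2) = 1 > 0 ⇒ local minimum; h''(-1) = -1 < 0 ⇒ local maximum.
Thus h has its local maximum at w = -1, with value 17/6.

17/6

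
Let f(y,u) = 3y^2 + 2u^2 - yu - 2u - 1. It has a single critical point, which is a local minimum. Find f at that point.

∂f/∂y = 6y - u = 0 and ∂f/∂u = -y + 4u - 2 = 0, so (y, u) = (2/23, 12/23).
The Hessian has f_{yy} = 6, f_{uu} = 4, f_{yu} = -1, giving D = 23 > 0 with f_{yy} > 0, so the point is a local minimum.
f(2/23, 12/23) = -35/23.

-35/23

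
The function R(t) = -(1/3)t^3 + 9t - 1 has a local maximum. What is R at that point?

17

R'(t) = -t^2 + 9 = 0 at t = -3, 3.
R''(t) = -2t. R''(-3) = 6 > 0 ⇒ local minimum; R''(3) = -6 < 0 ⇒ local maximum.
So the local maximum value is R(3) = 17.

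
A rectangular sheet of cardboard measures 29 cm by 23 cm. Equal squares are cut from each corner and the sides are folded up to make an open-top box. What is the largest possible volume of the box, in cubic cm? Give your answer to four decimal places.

With cut size x, the volume is V(x) = x(29 − 2x)(23 − 2x) for 0 < x < 11.5.
V'(x) = 12x^2 − 208x + 667. Setting V'(x) = 0 gives x ≈ 4.2476 (the root in (0, 11.5)).
V''(x) = 24x − 208 is negative there, so this is the maximum; V ≈ 1263.3128.

1263.3128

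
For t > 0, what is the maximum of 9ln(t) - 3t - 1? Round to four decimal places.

-0.1125

P'(t) = 9/t − 3 = 0 gives t = 3.
P''(t) = -9/t², which is negative for t > 0, so this is a local maximum.
P(3) = 9·ln(3) - 9 - 1 ≈ -0.1125.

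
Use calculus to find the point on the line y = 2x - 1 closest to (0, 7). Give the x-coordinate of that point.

16/5

Minimize D(x)^2 = (x + 0)^2 + (2x - 8)^2.
d/dx[D^2] = 2(x + 0) + 2·2·(2x - 8) = 0 ⇒ x = 16/5.
Then y = 27/5 and the distance is √(64/5) ≈ 3.5777.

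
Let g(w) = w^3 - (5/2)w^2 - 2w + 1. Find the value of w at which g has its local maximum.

Critical points: g'(w) = 3w^2 - 5w - 2 vanishes at w = -1/3, 2.
Second-derivative test with g''(w) = 6w - 5: g''(-1/3) = -7 < 0 ⇒ local maximum; g''(2) = 7 > 0 ⇒ local minimum.
Thus g has its local maximum at w = -1/3, with value 73/54.

-1/3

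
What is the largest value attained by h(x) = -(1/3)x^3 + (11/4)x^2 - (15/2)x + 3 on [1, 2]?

The derivative is -x^2 + (11/2)x - 15/2, which has no zeros in [1, 2].
Candidates: h(1) = -25/12; h(2) = -11/3.
The maximum over the interval is -25/12, attained at x = 1.

-25/12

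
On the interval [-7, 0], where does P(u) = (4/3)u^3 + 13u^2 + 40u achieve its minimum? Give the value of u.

-7

The derivative is 4u^2 + 26u + 40, which vanishes at u = -4 and u = -5/2.
Evaluating at the critical points and endpoints: P(-7) = -301/3,  P(-4) = -112/3,  P(-5/2) = -475/12,  P(0) = 0.
So the minimum is P(-7) = -301/3.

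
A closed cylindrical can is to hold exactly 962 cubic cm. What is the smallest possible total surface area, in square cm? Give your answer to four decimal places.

539.4666

With radius r and height h, πr²h = 962 so h = 962/(πr²), and S(r) = 2πr² + 2πrh = 2πr² + 2·962/r.
S'(r) = 4πr − 2·962/r² = 0 ⇒ r³ = 962/(2π), so r ≈ 5.3497 and h = 2r ≈ 10.6995.
S''(r) = 4π + 4·962/r³ > 0, so this is the minimum; S ≈ 539.4666.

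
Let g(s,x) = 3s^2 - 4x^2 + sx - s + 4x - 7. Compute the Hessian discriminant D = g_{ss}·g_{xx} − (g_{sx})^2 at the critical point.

-49

∂g/∂s = 6s + x - 1 = 0 and ∂g/∂x = s - 8x + 4 = 0, so (s, x) = (4/49, 25/49).
The Hessian has g_{ss} = 6, g_{xx} = -8, g_{sx} = 1, giving D = -49 < 0, so the point is a saddle point.
D = (6)·(-8) − (1)^2 = -49.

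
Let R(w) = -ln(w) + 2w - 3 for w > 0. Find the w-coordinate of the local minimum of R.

R'(w) = -1/w + 2 = 0 gives w = 1/2.
R''(w) = 1/w², which is positive for w > 0, so this is a local minimum.
R(1/2) = -1·ln(1/2) + 1 - 3 ≈ -1.3069.

1/2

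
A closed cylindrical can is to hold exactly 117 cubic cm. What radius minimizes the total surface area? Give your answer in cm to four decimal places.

2.6505

With radius r and height h, πr²h = 117 so h = 117/(πr²), and S(r) = 2πr² + 2πrh = 2πr² + 2·117/r.
S'(r) = 4πr − 2·117/r² = 0 ⇒ r³ = 117/(2π), so r ≈ 2.6505 and h = 2r ≈ 5.3011.
S''(r) = 4π + 4·117/r³ > 0, so this is the minimum; S ≈ 132.4255.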